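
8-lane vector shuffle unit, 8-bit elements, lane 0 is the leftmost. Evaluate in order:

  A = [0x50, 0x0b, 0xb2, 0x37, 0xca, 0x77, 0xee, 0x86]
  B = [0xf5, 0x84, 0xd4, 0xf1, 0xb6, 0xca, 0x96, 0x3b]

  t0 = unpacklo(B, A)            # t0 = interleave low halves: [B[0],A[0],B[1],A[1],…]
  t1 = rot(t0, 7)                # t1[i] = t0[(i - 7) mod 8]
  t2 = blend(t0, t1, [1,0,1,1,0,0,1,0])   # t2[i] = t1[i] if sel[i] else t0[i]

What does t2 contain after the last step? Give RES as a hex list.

RES = [ 0x50  0x50  0x0b  0xd4  0xd4  0xb2  0x37  0x37 ]

  t0: f5 50 84 0b d4 b2 f1 37
  t1: 50 84 0b d4 b2 f1 37 f5
  t2: 50 50 0b d4 d4 b2 37 37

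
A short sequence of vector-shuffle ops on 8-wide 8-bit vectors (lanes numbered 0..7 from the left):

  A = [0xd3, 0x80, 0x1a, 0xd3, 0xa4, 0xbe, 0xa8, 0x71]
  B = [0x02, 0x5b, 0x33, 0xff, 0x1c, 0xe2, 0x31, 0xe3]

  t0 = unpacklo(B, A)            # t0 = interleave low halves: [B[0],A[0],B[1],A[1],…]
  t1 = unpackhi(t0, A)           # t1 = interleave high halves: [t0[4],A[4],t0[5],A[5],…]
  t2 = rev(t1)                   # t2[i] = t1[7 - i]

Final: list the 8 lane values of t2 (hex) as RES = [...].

RES = [0x71, 0xd3, 0xa8, 0xff, 0xbe, 0x1a, 0xa4, 0x33]

t0 = [0x02, 0xd3, 0x5b, 0x80, 0x33, 0x1a, 0xff, 0xd3]
t1 = [0x33, 0xa4, 0x1a, 0xbe, 0xff, 0xa8, 0xd3, 0x71]
t2 = [0x71, 0xd3, 0xa8, 0xff, 0xbe, 0x1a, 0xa4, 0x33]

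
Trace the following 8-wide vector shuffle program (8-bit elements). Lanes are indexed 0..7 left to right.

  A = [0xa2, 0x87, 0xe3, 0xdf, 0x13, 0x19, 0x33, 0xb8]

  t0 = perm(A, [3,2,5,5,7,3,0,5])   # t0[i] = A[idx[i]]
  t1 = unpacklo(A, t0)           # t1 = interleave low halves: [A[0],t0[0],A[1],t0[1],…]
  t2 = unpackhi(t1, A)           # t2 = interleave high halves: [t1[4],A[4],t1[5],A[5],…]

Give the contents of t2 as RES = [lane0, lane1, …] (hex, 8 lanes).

→ t0 |df|e3|19|19|b8|df|a2|19|
→ t1 |a2|df|87|e3|e3|19|df|19|
→ t2 |e3|13|19|19|df|33|19|b8|

RES = [ 0xe3  0x13  0x19  0x19  0xdf  0x33  0x19  0xb8 ]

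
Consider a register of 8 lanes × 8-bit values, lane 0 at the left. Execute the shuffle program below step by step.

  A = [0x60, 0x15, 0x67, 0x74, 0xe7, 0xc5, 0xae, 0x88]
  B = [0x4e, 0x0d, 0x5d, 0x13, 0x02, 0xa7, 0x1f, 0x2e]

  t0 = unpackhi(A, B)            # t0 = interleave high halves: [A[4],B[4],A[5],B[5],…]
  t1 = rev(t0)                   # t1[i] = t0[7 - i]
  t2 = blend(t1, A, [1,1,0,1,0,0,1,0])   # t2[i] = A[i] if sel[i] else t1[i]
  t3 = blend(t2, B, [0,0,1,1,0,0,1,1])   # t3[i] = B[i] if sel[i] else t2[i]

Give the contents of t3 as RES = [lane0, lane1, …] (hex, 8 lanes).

RES = [0x60, 0x15, 0x5d, 0x13, 0xa7, 0xc5, 0x1f, 0x2e]

→ t0 |e7|02|c5|a7|ae|1f|88|2e|
→ t1 |2e|88|1f|ae|a7|c5|02|e7|
→ t2 |60|15|1f|74|a7|c5|ae|e7|
→ t3 |60|15|5d|13|a7|c5|1f|2e|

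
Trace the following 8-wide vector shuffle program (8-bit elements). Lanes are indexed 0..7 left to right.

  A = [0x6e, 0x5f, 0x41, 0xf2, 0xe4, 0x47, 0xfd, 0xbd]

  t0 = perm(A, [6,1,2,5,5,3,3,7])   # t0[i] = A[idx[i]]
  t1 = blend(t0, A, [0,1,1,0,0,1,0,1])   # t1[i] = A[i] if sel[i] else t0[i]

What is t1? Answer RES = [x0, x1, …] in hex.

t0 = [0xfd, 0x5f, 0x41, 0x47, 0x47, 0xf2, 0xf2, 0xbd]
t1 = [0xfd, 0x5f, 0x41, 0x47, 0x47, 0x47, 0xf2, 0xbd]

RES = [ 0xfd  0x5f  0x41  0x47  0x47  0x47  0xf2  0xbd ]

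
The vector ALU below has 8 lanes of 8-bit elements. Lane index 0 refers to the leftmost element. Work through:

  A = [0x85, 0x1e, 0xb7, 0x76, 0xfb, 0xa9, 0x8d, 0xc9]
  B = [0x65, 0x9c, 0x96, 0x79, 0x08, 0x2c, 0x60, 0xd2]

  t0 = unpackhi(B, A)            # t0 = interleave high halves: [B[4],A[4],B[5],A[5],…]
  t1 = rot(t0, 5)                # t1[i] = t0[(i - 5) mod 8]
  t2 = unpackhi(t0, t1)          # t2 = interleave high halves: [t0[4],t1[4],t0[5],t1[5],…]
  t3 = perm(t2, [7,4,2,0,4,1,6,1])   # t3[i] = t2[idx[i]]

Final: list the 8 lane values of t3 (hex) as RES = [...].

RES = [ 0x2c  0xd2  0x8d  0x60  0xd2  0xc9  0xc9  0xc9 ]

→ t0 |08|fb|2c|a9|60|8d|d2|c9|
→ t1 |a9|60|8d|d2|c9|08|fb|2c|
→ t2 |60|c9|8d|08|d2|fb|c9|2c|
→ t3 |2c|d2|8d|60|d2|c9|c9|c9|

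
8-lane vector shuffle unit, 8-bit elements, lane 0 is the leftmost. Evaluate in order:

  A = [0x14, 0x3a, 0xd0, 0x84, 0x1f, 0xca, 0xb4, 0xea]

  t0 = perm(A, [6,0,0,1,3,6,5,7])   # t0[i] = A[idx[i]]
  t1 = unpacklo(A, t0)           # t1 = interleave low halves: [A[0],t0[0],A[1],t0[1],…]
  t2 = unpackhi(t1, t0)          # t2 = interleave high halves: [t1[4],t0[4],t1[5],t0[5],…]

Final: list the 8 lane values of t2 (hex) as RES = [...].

RES = [ 0xd0  0x84  0x14  0xb4  0x84  0xca  0x3a  0xea ]

  t0: b4 14 14 3a 84 b4 ca ea
  t1: 14 b4 3a 14 d0 14 84 3a
  t2: d0 84 14 b4 84 ca 3a ea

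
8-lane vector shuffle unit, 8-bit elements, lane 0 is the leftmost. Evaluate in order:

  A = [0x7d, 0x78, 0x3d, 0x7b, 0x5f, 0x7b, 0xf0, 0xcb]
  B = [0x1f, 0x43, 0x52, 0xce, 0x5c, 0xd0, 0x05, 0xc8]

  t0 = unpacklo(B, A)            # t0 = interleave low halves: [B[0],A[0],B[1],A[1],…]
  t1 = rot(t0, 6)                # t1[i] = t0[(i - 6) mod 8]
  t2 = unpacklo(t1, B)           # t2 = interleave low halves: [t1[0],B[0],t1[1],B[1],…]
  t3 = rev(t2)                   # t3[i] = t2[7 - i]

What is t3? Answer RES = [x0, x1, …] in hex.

→ t0 |1f|7d|43|78|52|3d|ce|7b|
→ t1 |43|78|52|3d|ce|7b|1f|7d|
→ t2 |43|1f|78|43|52|52|3d|ce|
→ t3 |ce|3d|52|52|43|78|1f|43|

RES = [0xce, 0x3d, 0x52, 0x52, 0x43, 0x78, 0x1f, 0x43]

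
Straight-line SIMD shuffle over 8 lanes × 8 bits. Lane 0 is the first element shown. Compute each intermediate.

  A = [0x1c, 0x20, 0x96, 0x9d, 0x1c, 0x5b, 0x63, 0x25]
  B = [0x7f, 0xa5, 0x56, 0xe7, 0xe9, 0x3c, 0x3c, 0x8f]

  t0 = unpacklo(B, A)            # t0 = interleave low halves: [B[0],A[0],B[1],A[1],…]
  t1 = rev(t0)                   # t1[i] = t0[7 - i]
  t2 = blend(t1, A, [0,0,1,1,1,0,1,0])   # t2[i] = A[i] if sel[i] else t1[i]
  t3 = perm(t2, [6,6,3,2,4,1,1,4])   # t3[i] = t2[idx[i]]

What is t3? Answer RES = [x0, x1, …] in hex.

  t0: 7f 1c a5 20 56 96 e7 9d
  t1: 9d e7 96 56 20 a5 1c 7f
  t2: 9d e7 96 9d 1c a5 63 7f
  t3: 63 63 9d 96 1c e7 e7 1c

RES = [ 0x63  0x63  0x9d  0x96  0x1c  0xe7  0xe7  0x1c ]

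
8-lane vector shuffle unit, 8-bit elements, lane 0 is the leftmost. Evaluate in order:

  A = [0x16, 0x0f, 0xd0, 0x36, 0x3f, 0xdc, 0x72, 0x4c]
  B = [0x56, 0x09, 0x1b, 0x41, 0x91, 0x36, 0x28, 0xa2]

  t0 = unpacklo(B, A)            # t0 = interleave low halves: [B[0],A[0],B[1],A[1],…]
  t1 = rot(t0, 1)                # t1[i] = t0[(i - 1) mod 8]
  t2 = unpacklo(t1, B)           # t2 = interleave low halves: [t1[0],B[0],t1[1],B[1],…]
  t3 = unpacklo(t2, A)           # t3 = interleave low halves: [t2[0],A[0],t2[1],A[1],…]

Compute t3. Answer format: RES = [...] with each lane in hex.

RES = [ 0x36  0x16  0x56  0x0f  0x56  0xd0  0x09  0x36 ]

  t0: 56 16 09 0f 1b d0 41 36
  t1: 36 56 16 09 0f 1b d0 41
  t2: 36 56 56 09 16 1b 09 41
  t3: 36 16 56 0f 56 d0 09 36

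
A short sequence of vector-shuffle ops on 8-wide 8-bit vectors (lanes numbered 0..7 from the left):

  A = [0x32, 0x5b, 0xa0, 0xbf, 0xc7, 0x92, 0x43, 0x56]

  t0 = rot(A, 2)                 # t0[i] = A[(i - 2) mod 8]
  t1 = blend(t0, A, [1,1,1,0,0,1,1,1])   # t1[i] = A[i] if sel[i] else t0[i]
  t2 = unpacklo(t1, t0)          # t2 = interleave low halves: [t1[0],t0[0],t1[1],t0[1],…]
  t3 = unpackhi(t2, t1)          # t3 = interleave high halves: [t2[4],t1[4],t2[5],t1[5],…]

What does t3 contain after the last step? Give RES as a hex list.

→ t0 |43|56|32|5b|a0|bf|c7|92|
→ t1 |32|5b|a0|5b|a0|92|43|56|
→ t2 |32|43|5b|56|a0|32|5b|5b|
→ t3 |a0|a0|32|92|5b|43|5b|56|

RES = [0xa0, 0xa0, 0x32, 0x92, 0x5b, 0x43, 0x5b, 0x56]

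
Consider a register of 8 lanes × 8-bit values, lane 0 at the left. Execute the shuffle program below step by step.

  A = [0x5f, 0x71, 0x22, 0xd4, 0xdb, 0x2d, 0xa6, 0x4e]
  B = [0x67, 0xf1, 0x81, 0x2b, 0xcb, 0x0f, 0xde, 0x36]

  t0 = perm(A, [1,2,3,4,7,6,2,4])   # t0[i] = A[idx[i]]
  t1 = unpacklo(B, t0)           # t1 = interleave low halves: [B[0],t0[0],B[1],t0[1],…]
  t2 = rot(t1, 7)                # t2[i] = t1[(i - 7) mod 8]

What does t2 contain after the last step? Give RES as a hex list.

t0 = [0x71, 0x22, 0xd4, 0xdb, 0x4e, 0xa6, 0x22, 0xdb]
t1 = [0x67, 0x71, 0xf1, 0x22, 0x81, 0xd4, 0x2b, 0xdb]
t2 = [0x71, 0xf1, 0x22, 0x81, 0xd4, 0x2b, 0xdb, 0x67]

RES = [0x71, 0xf1, 0x22, 0x81, 0xd4, 0x2b, 0xdb, 0x67]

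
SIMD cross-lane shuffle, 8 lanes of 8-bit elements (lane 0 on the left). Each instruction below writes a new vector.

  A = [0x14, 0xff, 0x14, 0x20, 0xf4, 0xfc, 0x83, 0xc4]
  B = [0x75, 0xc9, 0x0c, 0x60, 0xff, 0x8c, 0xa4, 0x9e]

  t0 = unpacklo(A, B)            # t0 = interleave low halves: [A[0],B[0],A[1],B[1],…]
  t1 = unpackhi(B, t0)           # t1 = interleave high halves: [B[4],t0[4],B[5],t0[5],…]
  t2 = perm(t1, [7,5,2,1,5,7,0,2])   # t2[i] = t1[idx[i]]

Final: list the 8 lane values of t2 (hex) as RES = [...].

RES = [0x60, 0x20, 0x8c, 0x14, 0x20, 0x60, 0xff, 0x8c]

  t0: 14 75 ff c9 14 0c 20 60
  t1: ff 14 8c 0c a4 20 9e 60
  t2: 60 20 8c 14 20 60 ff 8c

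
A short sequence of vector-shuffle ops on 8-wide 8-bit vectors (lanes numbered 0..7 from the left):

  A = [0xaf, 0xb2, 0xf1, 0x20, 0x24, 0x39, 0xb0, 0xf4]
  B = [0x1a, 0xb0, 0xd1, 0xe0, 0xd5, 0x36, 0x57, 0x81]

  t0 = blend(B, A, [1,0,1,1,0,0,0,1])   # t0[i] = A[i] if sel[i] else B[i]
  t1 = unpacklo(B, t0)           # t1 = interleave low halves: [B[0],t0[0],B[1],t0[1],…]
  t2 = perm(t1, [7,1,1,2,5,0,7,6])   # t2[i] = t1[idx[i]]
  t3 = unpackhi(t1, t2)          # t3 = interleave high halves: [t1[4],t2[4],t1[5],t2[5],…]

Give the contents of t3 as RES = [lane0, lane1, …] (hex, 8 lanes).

RES = [0xd1, 0xf1, 0xf1, 0x1a, 0xe0, 0x20, 0x20, 0xe0]

t0 = [0xaf, 0xb0, 0xf1, 0x20, 0xd5, 0x36, 0x57, 0xf4]
t1 = [0x1a, 0xaf, 0xb0, 0xb0, 0xd1, 0xf1, 0xe0, 0x20]
t2 = [0x20, 0xaf, 0xaf, 0xb0, 0xf1, 0x1a, 0x20, 0xe0]
t3 = [0xd1, 0xf1, 0xf1, 0x1a, 0xe0, 0x20, 0x20, 0xe0]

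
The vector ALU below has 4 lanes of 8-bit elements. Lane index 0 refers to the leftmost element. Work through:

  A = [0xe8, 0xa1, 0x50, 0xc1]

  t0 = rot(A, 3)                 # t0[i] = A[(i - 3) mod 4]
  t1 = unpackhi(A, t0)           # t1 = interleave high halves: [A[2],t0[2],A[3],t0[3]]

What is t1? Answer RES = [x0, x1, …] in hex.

t0 = [0xa1, 0x50, 0xc1, 0xe8]
t1 = [0x50, 0xc1, 0xc1, 0xe8]

RES = [ 0x50  0xc1  0xc1  0xe8 ]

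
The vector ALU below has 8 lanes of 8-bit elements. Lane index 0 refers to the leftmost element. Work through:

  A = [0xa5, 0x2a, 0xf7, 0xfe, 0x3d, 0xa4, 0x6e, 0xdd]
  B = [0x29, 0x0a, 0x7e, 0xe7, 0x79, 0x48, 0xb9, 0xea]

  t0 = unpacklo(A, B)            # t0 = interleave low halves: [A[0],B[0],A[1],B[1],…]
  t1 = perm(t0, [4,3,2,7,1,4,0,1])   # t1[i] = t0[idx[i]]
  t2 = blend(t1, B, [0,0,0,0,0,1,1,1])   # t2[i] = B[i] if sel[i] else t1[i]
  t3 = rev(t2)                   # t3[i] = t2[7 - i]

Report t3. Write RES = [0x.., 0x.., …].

  t0: a5 29 2a 0a f7 7e fe e7
  t1: f7 0a 2a e7 29 f7 a5 29
  t2: f7 0a 2a e7 29 48 b9 ea
  t3: ea b9 48 29 e7 2a 0a f7

RES = [ 0xea  0xb9  0x48  0x29  0xe7  0x2a  0x0a  0xf7 ]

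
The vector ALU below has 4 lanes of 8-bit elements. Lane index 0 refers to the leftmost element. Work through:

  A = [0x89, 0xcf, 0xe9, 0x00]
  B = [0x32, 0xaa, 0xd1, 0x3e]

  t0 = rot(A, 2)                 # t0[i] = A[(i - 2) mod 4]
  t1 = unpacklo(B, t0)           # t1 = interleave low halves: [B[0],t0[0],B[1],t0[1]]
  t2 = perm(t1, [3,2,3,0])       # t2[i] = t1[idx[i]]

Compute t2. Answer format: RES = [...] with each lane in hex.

  t0: e9 00 89 cf
  t1: 32 e9 aa 00
  t2: 00 aa 00 32

RES = [0x00, 0xaa, 0x00, 0x32]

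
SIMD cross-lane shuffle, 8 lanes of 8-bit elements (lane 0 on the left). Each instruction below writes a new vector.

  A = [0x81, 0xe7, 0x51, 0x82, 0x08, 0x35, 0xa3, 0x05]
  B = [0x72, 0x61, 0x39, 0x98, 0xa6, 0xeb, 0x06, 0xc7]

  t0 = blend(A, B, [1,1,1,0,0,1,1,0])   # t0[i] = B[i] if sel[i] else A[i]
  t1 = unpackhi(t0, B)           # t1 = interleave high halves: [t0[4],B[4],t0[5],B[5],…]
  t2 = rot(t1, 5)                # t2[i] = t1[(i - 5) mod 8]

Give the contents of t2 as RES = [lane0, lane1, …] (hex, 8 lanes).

RES = [ 0xeb  0x06  0x06  0x05  0xc7  0x08  0xa6  0xeb ]

  t0: 72 61 39 82 08 eb 06 05
  t1: 08 a6 eb eb 06 06 05 c7
  t2: eb 06 06 05 c7 08 a6 eb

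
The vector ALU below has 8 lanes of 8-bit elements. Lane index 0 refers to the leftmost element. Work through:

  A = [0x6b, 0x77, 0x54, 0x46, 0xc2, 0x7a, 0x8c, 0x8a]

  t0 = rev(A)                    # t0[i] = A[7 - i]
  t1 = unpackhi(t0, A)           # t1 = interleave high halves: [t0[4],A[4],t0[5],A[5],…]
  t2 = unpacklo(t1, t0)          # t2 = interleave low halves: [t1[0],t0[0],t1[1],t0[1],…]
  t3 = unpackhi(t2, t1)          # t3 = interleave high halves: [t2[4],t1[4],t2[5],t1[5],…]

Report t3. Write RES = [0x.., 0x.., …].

RES = [ 0x54  0x77  0x7a  0x8c  0x7a  0x6b  0xc2  0x8a ]

  t0: 8a 8c 7a c2 46 54 77 6b
  t1: 46 c2 54 7a 77 8c 6b 8a
  t2: 46 8a c2 8c 54 7a 7a c2
  t3: 54 77 7a 8c 7a 6b c2 8a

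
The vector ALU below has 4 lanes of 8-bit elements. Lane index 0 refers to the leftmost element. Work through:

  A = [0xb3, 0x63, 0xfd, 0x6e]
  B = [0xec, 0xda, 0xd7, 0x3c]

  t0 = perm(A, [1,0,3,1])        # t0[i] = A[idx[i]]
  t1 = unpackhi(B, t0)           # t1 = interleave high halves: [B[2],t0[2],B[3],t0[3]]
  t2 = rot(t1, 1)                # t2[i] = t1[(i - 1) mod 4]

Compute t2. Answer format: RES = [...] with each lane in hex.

RES = [ 0x63  0xd7  0x6e  0x3c ]

→ t0 |63|b3|6e|63|
→ t1 |d7|6e|3c|63|
→ t2 |63|d7|6e|3c|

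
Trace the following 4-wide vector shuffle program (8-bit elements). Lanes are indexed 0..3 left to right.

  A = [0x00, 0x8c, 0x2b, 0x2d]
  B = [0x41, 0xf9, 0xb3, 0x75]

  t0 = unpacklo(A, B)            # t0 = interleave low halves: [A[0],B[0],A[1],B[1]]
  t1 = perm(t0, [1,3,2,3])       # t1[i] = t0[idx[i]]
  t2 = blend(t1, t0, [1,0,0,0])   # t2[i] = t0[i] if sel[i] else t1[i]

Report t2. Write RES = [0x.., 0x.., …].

RES = [0x00, 0xf9, 0x8c, 0xf9]

t0 = [0x00, 0x41, 0x8c, 0xf9]
t1 = [0x41, 0xf9, 0x8c, 0xf9]
t2 = [0x00, 0xf9, 0x8c, 0xf9]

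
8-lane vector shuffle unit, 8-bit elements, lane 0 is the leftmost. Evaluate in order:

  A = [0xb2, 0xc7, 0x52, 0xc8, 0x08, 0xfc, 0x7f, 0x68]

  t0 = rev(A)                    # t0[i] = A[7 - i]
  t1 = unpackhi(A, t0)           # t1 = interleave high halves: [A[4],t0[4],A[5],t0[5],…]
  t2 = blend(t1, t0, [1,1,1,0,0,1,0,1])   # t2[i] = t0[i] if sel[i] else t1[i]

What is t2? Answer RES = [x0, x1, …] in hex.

→ t0 |68|7f|fc|08|c8|52|c7|b2|
→ t1 |08|c8|fc|52|7f|c7|68|b2|
→ t2 |68|7f|fc|52|7f|52|68|b2|

RES = [0x68, 0x7f, 0xfc, 0x52, 0x7f, 0x52, 0x68, 0xb2]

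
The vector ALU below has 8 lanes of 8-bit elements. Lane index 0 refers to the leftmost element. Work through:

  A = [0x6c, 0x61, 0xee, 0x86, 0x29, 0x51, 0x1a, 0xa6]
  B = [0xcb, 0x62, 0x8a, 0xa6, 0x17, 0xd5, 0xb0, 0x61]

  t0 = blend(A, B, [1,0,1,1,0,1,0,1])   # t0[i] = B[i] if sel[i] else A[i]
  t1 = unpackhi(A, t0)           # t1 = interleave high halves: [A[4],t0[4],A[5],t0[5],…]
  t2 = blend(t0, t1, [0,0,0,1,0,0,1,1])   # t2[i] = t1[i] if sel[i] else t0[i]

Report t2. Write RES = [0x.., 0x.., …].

t0 = [0xcb, 0x61, 0x8a, 0xa6, 0x29, 0xd5, 0x1a, 0x61]
t1 = [0x29, 0x29, 0x51, 0xd5, 0x1a, 0x1a, 0xa6, 0x61]
t2 = [0xcb, 0x61, 0x8a, 0xd5, 0x29, 0xd5, 0xa6, 0x61]

RES = [0xcb, 0x61, 0x8a, 0xd5, 0x29, 0xd5, 0xa6, 0x61]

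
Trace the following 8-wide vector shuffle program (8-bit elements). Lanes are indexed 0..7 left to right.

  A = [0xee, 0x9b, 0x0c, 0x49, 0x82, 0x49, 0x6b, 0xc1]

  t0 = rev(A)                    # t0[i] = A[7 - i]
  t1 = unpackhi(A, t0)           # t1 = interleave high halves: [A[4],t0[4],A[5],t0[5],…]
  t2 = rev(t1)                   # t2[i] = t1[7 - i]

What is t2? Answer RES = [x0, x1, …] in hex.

  t0: c1 6b 49 82 49 0c 9b ee
  t1: 82 49 49 0c 6b 9b c1 ee
  t2: ee c1 9b 6b 0c 49 49 82

RES = [0xee, 0xc1, 0x9b, 0x6b, 0x0c, 0x49, 0x49, 0x82]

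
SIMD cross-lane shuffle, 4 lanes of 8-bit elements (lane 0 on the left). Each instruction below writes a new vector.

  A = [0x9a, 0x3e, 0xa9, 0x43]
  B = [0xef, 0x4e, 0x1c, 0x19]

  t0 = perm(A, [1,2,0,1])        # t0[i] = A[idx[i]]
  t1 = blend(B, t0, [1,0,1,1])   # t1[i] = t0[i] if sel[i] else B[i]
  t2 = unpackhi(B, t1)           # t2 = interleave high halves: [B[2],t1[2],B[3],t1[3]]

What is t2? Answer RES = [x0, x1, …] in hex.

RES = [ 0x1c  0x9a  0x19  0x3e ]

  t0: 3e a9 9a 3e
  t1: 3e 4e 9a 3e
  t2: 1c 9a 19 3e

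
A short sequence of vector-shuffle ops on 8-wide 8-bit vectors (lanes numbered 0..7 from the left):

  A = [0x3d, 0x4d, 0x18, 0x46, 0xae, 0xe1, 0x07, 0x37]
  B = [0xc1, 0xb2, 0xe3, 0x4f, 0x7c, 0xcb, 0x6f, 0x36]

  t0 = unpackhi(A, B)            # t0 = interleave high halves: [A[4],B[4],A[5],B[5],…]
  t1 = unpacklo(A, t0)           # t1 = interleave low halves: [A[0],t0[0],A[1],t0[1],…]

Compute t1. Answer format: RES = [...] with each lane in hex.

t0 = [0xae, 0x7c, 0xe1, 0xcb, 0x07, 0x6f, 0x37, 0x36]
t1 = [0x3d, 0xae, 0x4d, 0x7c, 0x18, 0xe1, 0x46, 0xcb]

RES = [0x3d, 0xae, 0x4d, 0x7c, 0x18, 0xe1, 0x46, 0xcb]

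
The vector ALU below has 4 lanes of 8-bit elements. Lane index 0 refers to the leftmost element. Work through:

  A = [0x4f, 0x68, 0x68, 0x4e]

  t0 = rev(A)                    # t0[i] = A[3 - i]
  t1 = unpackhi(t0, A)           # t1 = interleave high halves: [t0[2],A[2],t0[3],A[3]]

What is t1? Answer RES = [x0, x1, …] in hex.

RES = [ 0x68  0x68  0x4f  0x4e ]

→ t0 |4e|68|68|4f|
→ t1 |68|68|4f|4e|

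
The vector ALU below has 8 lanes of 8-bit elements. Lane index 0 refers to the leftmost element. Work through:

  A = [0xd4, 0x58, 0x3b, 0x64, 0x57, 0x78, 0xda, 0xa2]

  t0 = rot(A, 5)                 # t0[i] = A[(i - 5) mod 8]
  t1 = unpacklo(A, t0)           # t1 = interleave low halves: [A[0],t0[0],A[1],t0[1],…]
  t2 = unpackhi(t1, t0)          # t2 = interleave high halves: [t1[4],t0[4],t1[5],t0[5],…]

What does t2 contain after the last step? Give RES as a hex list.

RES = [0x3b, 0xa2, 0x78, 0xd4, 0x64, 0x58, 0xda, 0x3b]

→ t0 |64|57|78|da|a2|d4|58|3b|
→ t1 |d4|64|58|57|3b|78|64|da|
→ t2 |3b|a2|78|d4|64|58|da|3b|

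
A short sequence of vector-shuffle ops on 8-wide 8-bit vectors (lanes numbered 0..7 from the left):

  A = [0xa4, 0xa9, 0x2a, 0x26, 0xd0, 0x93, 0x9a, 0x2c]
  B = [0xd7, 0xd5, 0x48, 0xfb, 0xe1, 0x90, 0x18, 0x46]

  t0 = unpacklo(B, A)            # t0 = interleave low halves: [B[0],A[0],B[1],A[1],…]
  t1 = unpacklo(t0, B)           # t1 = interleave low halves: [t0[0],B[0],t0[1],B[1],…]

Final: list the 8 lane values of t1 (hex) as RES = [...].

RES = [0xd7, 0xd7, 0xa4, 0xd5, 0xd5, 0x48, 0xa9, 0xfb]

→ t0 |d7|a4|d5|a9|48|2a|fb|26|
→ t1 |d7|d7|a4|d5|d5|48|a9|fb|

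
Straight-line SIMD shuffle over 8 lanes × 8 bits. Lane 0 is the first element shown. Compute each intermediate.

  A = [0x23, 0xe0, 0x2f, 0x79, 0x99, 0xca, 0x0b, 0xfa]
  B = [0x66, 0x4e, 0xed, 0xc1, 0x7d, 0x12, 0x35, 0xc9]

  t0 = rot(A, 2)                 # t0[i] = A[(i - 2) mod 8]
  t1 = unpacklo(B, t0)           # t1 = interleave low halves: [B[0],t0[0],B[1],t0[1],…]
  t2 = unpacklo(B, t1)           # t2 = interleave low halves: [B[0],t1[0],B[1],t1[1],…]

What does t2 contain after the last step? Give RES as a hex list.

t0 = [0x0b, 0xfa, 0x23, 0xe0, 0x2f, 0x79, 0x99, 0xca]
t1 = [0x66, 0x0b, 0x4e, 0xfa, 0xed, 0x23, 0xc1, 0xe0]
t2 = [0x66, 0x66, 0x4e, 0x0b, 0xed, 0x4e, 0xc1, 0xfa]

RES = [ 0x66  0x66  0x4e  0x0b  0xed  0x4e  0xc1  0xfa ]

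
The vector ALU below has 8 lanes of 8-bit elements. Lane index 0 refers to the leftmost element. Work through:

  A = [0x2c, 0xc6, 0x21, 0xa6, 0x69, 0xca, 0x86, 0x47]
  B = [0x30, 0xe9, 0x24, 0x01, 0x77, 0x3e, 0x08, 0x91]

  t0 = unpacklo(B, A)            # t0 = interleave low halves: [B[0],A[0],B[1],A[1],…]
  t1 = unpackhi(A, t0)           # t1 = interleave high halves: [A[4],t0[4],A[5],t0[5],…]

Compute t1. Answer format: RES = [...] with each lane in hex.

RES = [0x69, 0x24, 0xca, 0x21, 0x86, 0x01, 0x47, 0xa6]

t0 = [0x30, 0x2c, 0xe9, 0xc6, 0x24, 0x21, 0x01, 0xa6]
t1 = [0x69, 0x24, 0xca, 0x21, 0x86, 0x01, 0x47, 0xa6]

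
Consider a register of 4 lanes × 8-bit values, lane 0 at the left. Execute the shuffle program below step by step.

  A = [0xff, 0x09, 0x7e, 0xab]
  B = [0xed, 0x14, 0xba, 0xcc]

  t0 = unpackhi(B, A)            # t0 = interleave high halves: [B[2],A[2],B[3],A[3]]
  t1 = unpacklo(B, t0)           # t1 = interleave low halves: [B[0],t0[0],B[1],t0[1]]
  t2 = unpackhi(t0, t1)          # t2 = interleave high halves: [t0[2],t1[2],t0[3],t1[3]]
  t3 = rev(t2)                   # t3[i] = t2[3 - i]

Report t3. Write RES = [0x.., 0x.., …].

RES = [ 0x7e  0xab  0x14  0xcc ]

→ t0 |ba|7e|cc|ab|
→ t1 |ed|ba|14|7e|
→ t2 |cc|14|ab|7e|
→ t3 |7e|ab|14|cc|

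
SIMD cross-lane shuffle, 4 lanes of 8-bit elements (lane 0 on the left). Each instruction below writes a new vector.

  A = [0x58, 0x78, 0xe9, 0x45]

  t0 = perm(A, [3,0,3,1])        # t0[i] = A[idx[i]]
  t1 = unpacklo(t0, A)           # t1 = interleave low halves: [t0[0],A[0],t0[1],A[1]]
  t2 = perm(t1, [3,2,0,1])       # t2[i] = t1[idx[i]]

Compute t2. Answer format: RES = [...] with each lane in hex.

RES = [0x78, 0x58, 0x45, 0x58]

→ t0 |45|58|45|78|
→ t1 |45|58|58|78|
→ t2 |78|58|45|58|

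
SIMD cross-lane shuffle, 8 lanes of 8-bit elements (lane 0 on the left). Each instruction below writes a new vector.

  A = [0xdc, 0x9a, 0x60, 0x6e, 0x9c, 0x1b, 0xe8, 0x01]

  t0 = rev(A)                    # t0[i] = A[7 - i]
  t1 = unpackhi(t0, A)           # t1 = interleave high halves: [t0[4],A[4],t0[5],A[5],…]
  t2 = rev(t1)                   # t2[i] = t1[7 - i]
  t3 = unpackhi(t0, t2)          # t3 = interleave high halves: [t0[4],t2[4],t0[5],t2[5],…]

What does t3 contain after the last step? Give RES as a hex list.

RES = [0x6e, 0x1b, 0x60, 0x60, 0x9a, 0x9c, 0xdc, 0x6e]

→ t0 |01|e8|1b|9c|6e|60|9a|dc|
→ t1 |6e|9c|60|1b|9a|e8|dc|01|
→ t2 |01|dc|e8|9a|1b|60|9c|6e|
→ t3 |6e|1b|60|60|9a|9c|dc|6e|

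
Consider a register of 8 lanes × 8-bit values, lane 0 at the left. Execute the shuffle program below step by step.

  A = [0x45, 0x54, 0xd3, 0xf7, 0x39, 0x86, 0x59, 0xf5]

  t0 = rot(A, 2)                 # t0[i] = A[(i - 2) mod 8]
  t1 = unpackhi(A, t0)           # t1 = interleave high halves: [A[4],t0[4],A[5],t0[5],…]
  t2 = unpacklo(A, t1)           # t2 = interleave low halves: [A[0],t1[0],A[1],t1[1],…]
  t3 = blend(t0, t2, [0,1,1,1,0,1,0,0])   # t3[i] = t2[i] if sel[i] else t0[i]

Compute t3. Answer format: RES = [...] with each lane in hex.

RES = [ 0x59  0x39  0x54  0xd3  0xd3  0x86  0x39  0x86 ]

t0 = [0x59, 0xf5, 0x45, 0x54, 0xd3, 0xf7, 0x39, 0x86]
t1 = [0x39, 0xd3, 0x86, 0xf7, 0x59, 0x39, 0xf5, 0x86]
t2 = [0x45, 0x39, 0x54, 0xd3, 0xd3, 0x86, 0xf7, 0xf7]
t3 = [0x59, 0x39, 0x54, 0xd3, 0xd3, 0x86, 0x39, 0x86]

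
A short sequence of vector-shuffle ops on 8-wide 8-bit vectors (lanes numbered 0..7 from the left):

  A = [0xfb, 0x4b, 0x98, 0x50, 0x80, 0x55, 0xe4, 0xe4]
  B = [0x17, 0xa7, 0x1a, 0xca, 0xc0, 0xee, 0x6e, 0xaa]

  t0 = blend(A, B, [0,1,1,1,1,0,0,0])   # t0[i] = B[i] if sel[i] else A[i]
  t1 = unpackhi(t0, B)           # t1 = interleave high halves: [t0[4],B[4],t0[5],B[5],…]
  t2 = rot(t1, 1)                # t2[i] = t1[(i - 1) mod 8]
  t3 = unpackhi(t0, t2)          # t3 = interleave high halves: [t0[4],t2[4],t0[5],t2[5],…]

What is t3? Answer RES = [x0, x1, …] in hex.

RES = [ 0xc0  0xee  0x55  0xe4  0xe4  0x6e  0xe4  0xe4 ]

→ t0 |fb|a7|1a|ca|c0|55|e4|e4|
→ t1 |c0|c0|55|ee|e4|6e|e4|aa|
→ t2 |aa|c0|c0|55|ee|e4|6e|e4|
→ t3 |c0|ee|55|e4|e4|6e|e4|e4|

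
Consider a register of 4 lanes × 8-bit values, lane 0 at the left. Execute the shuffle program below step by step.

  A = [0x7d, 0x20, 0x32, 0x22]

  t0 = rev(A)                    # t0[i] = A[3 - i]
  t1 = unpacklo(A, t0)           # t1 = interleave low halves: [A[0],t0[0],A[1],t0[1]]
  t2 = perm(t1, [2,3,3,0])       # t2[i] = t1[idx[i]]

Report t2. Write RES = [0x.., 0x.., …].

RES = [ 0x20  0x32  0x32  0x7d ]

t0 = [0x22, 0x32, 0x20, 0x7d]
t1 = [0x7d, 0x22, 0x20, 0x32]
t2 = [0x20, 0x32, 0x32, 0x7d]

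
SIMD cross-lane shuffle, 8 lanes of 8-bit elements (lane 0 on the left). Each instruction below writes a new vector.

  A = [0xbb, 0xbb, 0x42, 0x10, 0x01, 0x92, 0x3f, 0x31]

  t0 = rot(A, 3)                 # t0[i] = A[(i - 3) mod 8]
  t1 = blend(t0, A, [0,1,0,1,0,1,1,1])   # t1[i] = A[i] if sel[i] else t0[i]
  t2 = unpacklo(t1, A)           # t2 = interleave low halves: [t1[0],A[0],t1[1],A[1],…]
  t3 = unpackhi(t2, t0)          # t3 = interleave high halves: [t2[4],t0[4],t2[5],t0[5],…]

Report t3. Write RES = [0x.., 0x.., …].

RES = [ 0x31  0xbb  0x42  0x42  0x10  0x10  0x10  0x01 ]

→ t0 |92|3f|31|bb|bb|42|10|01|
→ t1 |92|bb|31|10|bb|92|3f|31|
→ t2 |92|bb|bb|bb|31|42|10|10|
→ t3 |31|bb|42|42|10|10|10|01|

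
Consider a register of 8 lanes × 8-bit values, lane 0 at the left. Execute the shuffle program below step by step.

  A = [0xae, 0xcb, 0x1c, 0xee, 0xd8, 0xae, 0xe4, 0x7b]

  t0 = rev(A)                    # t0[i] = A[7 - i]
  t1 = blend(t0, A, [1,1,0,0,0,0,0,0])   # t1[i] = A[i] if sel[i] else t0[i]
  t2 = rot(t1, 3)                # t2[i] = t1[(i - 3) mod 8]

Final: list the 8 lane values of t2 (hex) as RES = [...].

t0 = [0x7b, 0xe4, 0xae, 0xd8, 0xee, 0x1c, 0xcb, 0xae]
t1 = [0xae, 0xcb, 0xae, 0xd8, 0xee, 0x1c, 0xcb, 0xae]
t2 = [0x1c, 0xcb, 0xae, 0xae, 0xcb, 0xae, 0xd8, 0xee]

RES = [0x1c, 0xcb, 0xae, 0xae, 0xcb, 0xae, 0xd8, 0xee]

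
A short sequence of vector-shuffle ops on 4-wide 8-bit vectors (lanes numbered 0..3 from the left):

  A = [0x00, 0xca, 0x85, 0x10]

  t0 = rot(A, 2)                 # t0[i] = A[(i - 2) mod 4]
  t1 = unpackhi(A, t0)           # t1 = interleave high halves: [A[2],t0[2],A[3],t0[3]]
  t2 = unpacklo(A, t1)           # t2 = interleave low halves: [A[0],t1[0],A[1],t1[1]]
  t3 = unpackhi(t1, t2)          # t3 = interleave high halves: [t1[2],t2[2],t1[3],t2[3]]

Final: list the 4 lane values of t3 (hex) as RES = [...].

  t0: 85 10 00 ca
  t1: 85 00 10 ca
  t2: 00 85 ca 00
  t3: 10 ca ca 00

RES = [0x10, 0xca, 0xca, 0x00]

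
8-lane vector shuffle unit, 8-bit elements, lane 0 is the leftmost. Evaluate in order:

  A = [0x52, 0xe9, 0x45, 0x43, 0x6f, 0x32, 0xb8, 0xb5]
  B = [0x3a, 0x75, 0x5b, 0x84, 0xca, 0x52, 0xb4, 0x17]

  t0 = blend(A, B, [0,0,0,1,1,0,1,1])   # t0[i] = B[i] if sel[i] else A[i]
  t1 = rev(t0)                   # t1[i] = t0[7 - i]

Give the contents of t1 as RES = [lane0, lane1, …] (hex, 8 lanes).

RES = [ 0x17  0xb4  0x32  0xca  0x84  0x45  0xe9  0x52 ]

t0 = [0x52, 0xe9, 0x45, 0x84, 0xca, 0x32, 0xb4, 0x17]
t1 = [0x17, 0xb4, 0x32, 0xca, 0x84, 0x45, 0xe9, 0x52]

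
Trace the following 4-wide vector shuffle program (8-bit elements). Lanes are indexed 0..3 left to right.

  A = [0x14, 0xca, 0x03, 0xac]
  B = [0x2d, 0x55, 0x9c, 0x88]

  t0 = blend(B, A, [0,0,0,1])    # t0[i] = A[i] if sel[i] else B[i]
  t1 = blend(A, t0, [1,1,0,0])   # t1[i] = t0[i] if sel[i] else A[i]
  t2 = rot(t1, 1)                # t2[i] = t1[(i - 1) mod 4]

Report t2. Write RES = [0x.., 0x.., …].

RES = [0xac, 0x2d, 0x55, 0x03]

  t0: 2d 55 9c ac
  t1: 2d 55 03 ac
  t2: ac 2d 55 03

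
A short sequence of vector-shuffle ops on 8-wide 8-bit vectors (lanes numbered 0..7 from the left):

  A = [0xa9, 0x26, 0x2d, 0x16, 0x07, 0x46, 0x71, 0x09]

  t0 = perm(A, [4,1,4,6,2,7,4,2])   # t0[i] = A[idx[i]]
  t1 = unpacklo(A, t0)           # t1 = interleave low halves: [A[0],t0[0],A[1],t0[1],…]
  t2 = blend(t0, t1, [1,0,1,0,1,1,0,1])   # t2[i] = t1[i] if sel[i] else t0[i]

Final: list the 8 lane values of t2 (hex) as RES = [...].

RES = [ 0xa9  0x26  0x26  0x71  0x2d  0x07  0x07  0x71 ]

→ t0 |07|26|07|71|2d|09|07|2d|
→ t1 |a9|07|26|26|2d|07|16|71|
→ t2 |a9|26|26|71|2d|07|07|71|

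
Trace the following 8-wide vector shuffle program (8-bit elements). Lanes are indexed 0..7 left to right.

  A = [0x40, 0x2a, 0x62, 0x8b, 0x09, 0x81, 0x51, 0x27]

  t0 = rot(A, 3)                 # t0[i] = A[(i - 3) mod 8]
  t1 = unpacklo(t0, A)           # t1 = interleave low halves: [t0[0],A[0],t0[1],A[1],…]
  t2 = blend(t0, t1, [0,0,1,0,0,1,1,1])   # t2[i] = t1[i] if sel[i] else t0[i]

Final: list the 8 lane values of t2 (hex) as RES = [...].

RES = [ 0x81  0x51  0x51  0x40  0x2a  0x62  0x40  0x8b ]

→ t0 |81|51|27|40|2a|62|8b|09|
→ t1 |81|40|51|2a|27|62|40|8b|
→ t2 |81|51|51|40|2a|62|40|8b|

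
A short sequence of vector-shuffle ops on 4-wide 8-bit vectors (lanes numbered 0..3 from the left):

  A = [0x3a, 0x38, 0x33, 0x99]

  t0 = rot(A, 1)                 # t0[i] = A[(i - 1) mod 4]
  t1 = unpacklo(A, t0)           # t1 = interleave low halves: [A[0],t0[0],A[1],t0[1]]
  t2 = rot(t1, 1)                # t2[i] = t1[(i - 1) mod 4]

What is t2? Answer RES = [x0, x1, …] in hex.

t0 = [0x99, 0x3a, 0x38, 0x33]
t1 = [0x3a, 0x99, 0x38, 0x3a]
t2 = [0x3a, 0x3a, 0x99, 0x38]

RES = [0x3a, 0x3a, 0x99, 0x38]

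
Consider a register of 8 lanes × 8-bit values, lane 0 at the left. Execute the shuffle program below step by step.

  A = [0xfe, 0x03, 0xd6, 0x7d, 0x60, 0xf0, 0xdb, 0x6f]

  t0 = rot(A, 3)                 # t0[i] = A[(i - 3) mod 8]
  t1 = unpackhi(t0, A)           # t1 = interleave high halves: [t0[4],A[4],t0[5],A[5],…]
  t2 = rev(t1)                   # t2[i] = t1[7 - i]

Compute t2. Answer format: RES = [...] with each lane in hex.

RES = [0x6f, 0x60, 0xdb, 0x7d, 0xf0, 0xd6, 0x60, 0x03]

→ t0 |f0|db|6f|fe|03|d6|7d|60|
→ t1 |03|60|d6|f0|7d|db|60|6f|
→ t2 |6f|60|db|7d|f0|d6|60|03|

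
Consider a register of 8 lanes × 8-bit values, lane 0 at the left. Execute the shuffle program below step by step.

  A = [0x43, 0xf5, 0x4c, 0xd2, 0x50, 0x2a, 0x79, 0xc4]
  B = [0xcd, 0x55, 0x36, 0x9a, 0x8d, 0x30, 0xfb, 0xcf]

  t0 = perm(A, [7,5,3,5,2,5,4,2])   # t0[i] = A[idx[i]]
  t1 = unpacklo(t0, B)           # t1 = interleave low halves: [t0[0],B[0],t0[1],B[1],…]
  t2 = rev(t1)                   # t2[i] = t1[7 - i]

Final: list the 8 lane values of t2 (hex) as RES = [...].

RES = [0x9a, 0x2a, 0x36, 0xd2, 0x55, 0x2a, 0xcd, 0xc4]

→ t0 |c4|2a|d2|2a|4c|2a|50|4c|
→ t1 |c4|cd|2a|55|d2|36|2a|9a|
→ t2 |9a|2a|36|d2|55|2a|cd|c4|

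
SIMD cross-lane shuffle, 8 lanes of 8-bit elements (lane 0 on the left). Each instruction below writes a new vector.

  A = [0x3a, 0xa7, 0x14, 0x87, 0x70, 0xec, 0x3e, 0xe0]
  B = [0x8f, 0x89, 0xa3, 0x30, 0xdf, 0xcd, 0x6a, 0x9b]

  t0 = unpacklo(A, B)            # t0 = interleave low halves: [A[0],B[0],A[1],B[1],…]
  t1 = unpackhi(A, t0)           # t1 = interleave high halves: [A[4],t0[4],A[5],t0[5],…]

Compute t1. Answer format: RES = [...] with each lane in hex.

RES = [0x70, 0x14, 0xec, 0xa3, 0x3e, 0x87, 0xe0, 0x30]

t0 = [0x3a, 0x8f, 0xa7, 0x89, 0x14, 0xa3, 0x87, 0x30]
t1 = [0x70, 0x14, 0xec, 0xa3, 0x3e, 0x87, 0xe0, 0x30]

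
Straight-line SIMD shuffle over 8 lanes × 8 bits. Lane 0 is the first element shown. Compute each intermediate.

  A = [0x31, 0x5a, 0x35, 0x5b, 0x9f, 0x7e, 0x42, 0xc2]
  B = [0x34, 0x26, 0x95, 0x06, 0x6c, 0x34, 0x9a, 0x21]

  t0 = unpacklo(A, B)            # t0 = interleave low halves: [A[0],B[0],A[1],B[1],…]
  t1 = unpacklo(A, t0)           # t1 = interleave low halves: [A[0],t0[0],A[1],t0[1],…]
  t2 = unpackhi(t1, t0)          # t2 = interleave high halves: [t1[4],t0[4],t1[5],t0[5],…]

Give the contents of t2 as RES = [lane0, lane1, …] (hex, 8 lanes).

→ t0 |31|34|5a|26|35|95|5b|06|
→ t1 |31|31|5a|34|35|5a|5b|26|
→ t2 |35|35|5a|95|5b|5b|26|06|

RES = [0x35, 0x35, 0x5a, 0x95, 0x5b, 0x5b, 0x26, 0x06]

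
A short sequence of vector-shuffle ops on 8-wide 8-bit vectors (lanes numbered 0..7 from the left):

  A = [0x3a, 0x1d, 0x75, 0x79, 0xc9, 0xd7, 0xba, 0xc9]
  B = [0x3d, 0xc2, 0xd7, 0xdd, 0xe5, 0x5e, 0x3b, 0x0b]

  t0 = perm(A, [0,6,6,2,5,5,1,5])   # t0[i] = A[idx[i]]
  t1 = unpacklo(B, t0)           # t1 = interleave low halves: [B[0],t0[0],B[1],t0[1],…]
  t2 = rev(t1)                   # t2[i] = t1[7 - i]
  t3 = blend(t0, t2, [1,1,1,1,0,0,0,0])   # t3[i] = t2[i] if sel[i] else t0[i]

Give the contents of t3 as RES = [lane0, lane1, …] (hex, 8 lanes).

→ t0 |3a|ba|ba|75|d7|d7|1d|d7|
→ t1 |3d|3a|c2|ba|d7|ba|dd|75|
→ t2 |75|dd|ba|d7|ba|c2|3a|3d|
→ t3 |75|dd|ba|d7|d7|d7|1d|d7|

RES = [ 0x75  0xdd  0xba  0xd7  0xd7  0xd7  0x1d  0xd7 ]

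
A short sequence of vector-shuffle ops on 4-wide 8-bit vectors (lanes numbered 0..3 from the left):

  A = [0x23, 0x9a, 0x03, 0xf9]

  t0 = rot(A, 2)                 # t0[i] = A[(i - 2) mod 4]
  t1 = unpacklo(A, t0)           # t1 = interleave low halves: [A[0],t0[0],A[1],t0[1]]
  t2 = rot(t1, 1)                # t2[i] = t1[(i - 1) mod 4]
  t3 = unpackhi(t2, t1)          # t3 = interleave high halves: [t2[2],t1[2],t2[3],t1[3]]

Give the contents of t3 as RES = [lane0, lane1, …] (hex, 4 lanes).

RES = [ 0x03  0x9a  0x9a  0xf9 ]

→ t0 |03|f9|23|9a|
→ t1 |23|03|9a|f9|
→ t2 |f9|23|03|9a|
→ t3 |03|9a|9a|f9|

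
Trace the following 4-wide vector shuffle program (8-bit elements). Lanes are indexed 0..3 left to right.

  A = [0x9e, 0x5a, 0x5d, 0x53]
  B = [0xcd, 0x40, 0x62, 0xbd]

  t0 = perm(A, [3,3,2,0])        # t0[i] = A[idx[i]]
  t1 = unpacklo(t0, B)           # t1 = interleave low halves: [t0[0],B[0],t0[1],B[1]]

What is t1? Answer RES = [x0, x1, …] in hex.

  t0: 53 53 5d 9e
  t1: 53 cd 53 40

RES = [0x53, 0xcd, 0x53, 0x40]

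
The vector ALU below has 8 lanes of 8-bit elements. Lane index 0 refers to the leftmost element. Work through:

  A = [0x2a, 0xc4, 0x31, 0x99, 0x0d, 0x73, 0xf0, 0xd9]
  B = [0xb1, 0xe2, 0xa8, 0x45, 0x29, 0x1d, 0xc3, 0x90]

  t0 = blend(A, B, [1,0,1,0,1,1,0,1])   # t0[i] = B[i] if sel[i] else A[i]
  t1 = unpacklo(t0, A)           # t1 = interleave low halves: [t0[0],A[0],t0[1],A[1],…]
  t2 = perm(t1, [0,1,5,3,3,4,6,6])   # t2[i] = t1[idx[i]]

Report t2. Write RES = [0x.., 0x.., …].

→ t0 |b1|c4|a8|99|29|1d|f0|90|
→ t1 |b1|2a|c4|c4|a8|31|99|99|
→ t2 |b1|2a|31|c4|c4|a8|99|99|

RES = [0xb1, 0x2a, 0x31, 0xc4, 0xc4, 0xa8, 0x99, 0x99]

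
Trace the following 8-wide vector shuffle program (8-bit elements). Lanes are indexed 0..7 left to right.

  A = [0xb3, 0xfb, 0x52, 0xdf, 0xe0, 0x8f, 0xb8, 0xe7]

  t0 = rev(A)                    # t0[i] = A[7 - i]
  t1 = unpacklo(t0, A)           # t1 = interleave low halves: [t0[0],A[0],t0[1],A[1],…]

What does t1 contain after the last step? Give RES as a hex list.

  t0: e7 b8 8f e0 df 52 fb b3
  t1: e7 b3 b8 fb 8f 52 e0 df

RES = [0xe7, 0xb3, 0xb8, 0xfb, 0x8f, 0x52, 0xe0, 0xdf]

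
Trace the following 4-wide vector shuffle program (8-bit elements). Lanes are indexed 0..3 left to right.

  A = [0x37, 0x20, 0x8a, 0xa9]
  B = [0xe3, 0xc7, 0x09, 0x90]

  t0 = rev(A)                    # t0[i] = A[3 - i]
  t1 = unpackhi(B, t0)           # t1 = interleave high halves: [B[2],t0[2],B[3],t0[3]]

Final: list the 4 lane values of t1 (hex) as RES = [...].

→ t0 |a9|8a|20|37|
→ t1 |09|20|90|37|

RES = [0x09, 0x20, 0x90, 0x37]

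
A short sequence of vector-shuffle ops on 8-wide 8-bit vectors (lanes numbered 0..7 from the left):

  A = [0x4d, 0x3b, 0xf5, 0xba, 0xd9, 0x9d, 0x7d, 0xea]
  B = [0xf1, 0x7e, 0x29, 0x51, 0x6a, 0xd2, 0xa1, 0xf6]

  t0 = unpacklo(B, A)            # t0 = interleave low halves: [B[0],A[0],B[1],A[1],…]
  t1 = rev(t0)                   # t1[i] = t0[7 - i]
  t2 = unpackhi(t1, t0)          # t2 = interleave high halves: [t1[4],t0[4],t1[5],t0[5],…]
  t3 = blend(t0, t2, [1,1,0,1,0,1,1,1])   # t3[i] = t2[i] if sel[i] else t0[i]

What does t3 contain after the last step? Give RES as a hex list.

t0 = [0xf1, 0x4d, 0x7e, 0x3b, 0x29, 0xf5, 0x51, 0xba]
t1 = [0xba, 0x51, 0xf5, 0x29, 0x3b, 0x7e, 0x4d, 0xf1]
t2 = [0x3b, 0x29, 0x7e, 0xf5, 0x4d, 0x51, 0xf1, 0xba]
t3 = [0x3b, 0x29, 0x7e, 0xf5, 0x29, 0x51, 0xf1, 0xba]

RES = [ 0x3b  0x29  0x7e  0xf5  0x29  0x51  0xf1  0xba ]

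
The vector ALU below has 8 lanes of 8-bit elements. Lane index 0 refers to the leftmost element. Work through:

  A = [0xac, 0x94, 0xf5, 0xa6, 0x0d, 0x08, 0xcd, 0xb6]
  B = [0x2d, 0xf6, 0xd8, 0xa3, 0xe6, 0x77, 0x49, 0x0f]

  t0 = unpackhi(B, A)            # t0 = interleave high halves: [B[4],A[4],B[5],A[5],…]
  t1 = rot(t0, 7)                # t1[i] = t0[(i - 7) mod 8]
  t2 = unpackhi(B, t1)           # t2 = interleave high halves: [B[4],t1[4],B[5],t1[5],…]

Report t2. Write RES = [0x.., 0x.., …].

RES = [ 0xe6  0xcd  0x77  0x0f  0x49  0xb6  0x0f  0xe6 ]

t0 = [0xe6, 0x0d, 0x77, 0x08, 0x49, 0xcd, 0x0f, 0xb6]
t1 = [0x0d, 0x77, 0x08, 0x49, 0xcd, 0x0f, 0xb6, 0xe6]
t2 = [0xe6, 0xcd, 0x77, 0x0f, 0x49, 0xb6, 0x0f, 0xe6]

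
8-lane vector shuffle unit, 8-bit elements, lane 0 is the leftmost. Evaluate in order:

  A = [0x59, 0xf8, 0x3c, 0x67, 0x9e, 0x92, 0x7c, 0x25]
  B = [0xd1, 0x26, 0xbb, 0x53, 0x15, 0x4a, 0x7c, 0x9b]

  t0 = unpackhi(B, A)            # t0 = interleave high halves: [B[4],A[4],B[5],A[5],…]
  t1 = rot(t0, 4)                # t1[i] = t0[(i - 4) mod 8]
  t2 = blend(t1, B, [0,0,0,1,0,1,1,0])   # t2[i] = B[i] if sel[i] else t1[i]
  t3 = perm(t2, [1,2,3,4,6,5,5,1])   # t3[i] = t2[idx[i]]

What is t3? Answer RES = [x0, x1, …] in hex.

  t0: 15 9e 4a 92 7c 7c 9b 25
  t1: 7c 7c 9b 25 15 9e 4a 92
  t2: 7c 7c 9b 53 15 4a 7c 92
  t3: 7c 9b 53 15 7c 4a 4a 7c

RES = [ 0x7c  0x9b  0x53  0x15  0x7c  0x4a  0x4a  0x7c ]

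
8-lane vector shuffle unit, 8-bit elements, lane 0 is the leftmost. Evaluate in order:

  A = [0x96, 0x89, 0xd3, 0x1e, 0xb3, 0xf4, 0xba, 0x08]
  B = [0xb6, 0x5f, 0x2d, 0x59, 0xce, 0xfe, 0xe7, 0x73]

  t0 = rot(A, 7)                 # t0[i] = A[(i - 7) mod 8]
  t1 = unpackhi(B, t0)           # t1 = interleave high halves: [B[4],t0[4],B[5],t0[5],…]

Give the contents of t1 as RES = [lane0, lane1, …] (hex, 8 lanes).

t0 = [0x89, 0xd3, 0x1e, 0xb3, 0xf4, 0xba, 0x08, 0x96]
t1 = [0xce, 0xf4, 0xfe, 0xba, 0xe7, 0x08, 0x73, 0x96]

RES = [ 0xce  0xf4  0xfe  0xba  0xe7  0x08  0x73  0x96 ]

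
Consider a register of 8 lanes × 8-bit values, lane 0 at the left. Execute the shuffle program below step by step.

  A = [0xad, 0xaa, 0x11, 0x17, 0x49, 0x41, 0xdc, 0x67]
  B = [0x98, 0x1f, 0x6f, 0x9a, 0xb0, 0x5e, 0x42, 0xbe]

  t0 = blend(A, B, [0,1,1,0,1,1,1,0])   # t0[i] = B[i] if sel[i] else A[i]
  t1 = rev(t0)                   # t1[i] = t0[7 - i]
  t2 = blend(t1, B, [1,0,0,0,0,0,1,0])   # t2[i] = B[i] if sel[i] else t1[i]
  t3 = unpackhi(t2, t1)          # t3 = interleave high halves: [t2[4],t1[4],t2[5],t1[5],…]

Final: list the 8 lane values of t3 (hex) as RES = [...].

RES = [ 0x17  0x17  0x6f  0x6f  0x42  0x1f  0xad  0xad ]

  t0: ad 1f 6f 17 b0 5e 42 67
  t1: 67 42 5e b0 17 6f 1f ad
  t2: 98 42 5e b0 17 6f 42 ad
  t3: 17 17 6f 6f 42 1f ad ad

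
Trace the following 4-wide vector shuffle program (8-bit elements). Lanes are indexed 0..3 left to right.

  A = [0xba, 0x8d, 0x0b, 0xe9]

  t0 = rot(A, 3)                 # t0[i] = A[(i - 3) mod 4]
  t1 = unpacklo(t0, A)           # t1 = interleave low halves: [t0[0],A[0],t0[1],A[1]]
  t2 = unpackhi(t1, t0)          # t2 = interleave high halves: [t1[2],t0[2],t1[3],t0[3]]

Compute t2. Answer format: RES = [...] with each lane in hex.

RES = [0x0b, 0xe9, 0x8d, 0xba]

  t0: 8d 0b e9 ba
  t1: 8d ba 0b 8d
  t2: 0b e9 8d ba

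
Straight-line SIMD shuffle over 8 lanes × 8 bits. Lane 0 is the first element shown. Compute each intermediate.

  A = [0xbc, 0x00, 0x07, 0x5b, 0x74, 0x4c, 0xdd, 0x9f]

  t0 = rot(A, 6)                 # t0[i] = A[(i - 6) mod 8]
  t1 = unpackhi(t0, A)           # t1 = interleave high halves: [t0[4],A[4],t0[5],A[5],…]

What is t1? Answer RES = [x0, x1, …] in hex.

t0 = [0x07, 0x5b, 0x74, 0x4c, 0xdd, 0x9f, 0xbc, 0x00]
t1 = [0xdd, 0x74, 0x9f, 0x4c, 0xbc, 0xdd, 0x00, 0x9f]

RES = [0xdd, 0x74, 0x9f, 0x4c, 0xbc, 0xdd, 0x00, 0x9f]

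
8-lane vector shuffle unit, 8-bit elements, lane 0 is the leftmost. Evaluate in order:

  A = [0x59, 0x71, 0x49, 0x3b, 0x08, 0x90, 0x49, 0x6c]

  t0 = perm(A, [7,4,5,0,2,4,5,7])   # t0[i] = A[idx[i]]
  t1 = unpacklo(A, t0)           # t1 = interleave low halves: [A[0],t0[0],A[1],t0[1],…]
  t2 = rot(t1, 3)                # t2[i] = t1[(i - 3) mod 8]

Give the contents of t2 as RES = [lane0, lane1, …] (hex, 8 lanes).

RES = [ 0x90  0x3b  0x59  0x59  0x6c  0x71  0x08  0x49 ]

t0 = [0x6c, 0x08, 0x90, 0x59, 0x49, 0x08, 0x90, 0x6c]
t1 = [0x59, 0x6c, 0x71, 0x08, 0x49, 0x90, 0x3b, 0x59]
t2 = [0x90, 0x3b, 0x59, 0x59, 0x6c, 0x71, 0x08, 0x49]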